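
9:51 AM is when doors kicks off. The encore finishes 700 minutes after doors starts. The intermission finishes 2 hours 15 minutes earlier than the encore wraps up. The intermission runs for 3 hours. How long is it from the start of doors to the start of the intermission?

The encore ends at 9:51 AM + 700 min = 9:31 PM.
The intermission ends at 9:31 PM − 135 min = 7:16 PM.
The intermission starts at 7:16 PM − 180 min = 4:16 PM.
From 9:51 AM to 4:16 PM is 6 h 25 min.

6 h 25 min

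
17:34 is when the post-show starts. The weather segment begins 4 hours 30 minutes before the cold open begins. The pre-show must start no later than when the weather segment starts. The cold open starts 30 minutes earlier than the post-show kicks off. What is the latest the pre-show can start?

12:34

The cold open starts at 17:34 − 30 min = 17:04.
The weather segment starts at 17:04 − 270 min = 12:34.
The pre-show is bounded by the weather segment, so the latest it can start is 12:34.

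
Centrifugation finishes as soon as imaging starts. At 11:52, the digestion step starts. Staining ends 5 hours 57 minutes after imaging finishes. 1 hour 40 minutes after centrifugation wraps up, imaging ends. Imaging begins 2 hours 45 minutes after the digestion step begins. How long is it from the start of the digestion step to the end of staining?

622 minutes

Imaging starts at 11:52 + 165 min = 14:37.
So centrifugation ends at 14:37.
Imaging ends at 14:37 + 100 min = 16:17.
Staining ends at 16:17 + 357 min = 22:14.
From 11:52 to 22:14 is 622 minutes.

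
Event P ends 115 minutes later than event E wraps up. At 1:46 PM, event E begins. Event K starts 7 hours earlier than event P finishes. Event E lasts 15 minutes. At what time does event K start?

8:56 AM

Event E ends at 1:46 PM + 15 min = 2:01 PM.
Event P ends at 2:01 PM + 115 min = 3:56 PM.
Event K starts at 3:56 PM − 420 min = 8:56 AM.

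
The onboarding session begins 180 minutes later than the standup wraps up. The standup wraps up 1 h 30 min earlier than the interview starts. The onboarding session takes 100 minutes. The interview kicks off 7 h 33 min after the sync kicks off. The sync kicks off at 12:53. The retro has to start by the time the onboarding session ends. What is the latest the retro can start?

The interview starts at 12:53 + 453 min = 20:26.
The standup ends at 20:26 − 90 min = 18:56.
The onboarding session starts at 18:56 + 180 min = 21:56.
The onboarding session ends at 21:56 + 100 min = 23:36.
The retro is bounded by the onboarding session, so the latest it can start is 23:36.

23:36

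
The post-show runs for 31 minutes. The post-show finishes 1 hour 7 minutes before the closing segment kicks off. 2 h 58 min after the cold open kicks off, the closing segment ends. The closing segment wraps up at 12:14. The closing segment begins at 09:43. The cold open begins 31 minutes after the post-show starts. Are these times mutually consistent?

The post-show ends at 09:43 − 67 min = 08:36.
The post-show starts at 08:36 − 31 min = 08:05.
The cold open starts at 08:05 + 31 min = 08:36.
The closing segment ends at 08:36 + 178 min = 11:34.
But the closing segment is also said to end at 12:14 — a 40-minute conflict.

No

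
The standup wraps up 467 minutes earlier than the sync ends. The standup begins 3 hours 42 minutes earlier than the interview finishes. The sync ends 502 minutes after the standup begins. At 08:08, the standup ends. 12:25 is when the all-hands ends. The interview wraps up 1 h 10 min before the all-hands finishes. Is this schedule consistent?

Yes

The interview ends at 12:25 − 70 min = 11:15.
The standup starts at 11:15 − 222 min = 07:33.
The sync ends at 07:33 + 502 min = 15:55.
The standup ends at 15:55 − 467 min = 08:08.
That matches the stated 08:08, so the schedule is consistent.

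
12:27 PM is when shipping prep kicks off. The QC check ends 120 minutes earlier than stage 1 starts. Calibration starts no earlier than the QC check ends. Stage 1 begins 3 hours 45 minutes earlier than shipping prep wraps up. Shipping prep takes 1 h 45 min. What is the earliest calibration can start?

Shipping prep ends at 12:27 PM + 105 min = 2:12 PM.
Stage 1 starts at 2:12 PM − 225 min = 10:27 AM.
The QC check ends at 10:27 AM − 120 min = 8:27 AM.
Calibration is bounded by the QC check, so the earliest it can start is 8:27 AM.

8:27 AM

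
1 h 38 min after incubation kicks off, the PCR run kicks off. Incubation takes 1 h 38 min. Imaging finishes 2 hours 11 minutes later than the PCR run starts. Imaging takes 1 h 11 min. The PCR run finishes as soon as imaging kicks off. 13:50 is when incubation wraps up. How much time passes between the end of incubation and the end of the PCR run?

an hour

Incubation starts at 13:50 − 98 min = 12:12.
The PCR run starts at 12:12 + 98 min = 13:50.
Imaging ends at 13:50 + 131 min = 16:01.
Imaging starts at 16:01 − 71 min = 14:50.
So the PCR run ends at 14:50.
From 13:50 to 14:50 is an hour.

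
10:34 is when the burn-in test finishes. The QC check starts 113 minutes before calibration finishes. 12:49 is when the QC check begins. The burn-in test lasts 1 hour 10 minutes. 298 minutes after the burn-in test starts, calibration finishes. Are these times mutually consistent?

The burn-in test starts at 10:34 − 70 min = 09:24.
Calibration ends at 09:24 + 298 min = 14:22.
The QC check starts at 14:22 − 113 min = 12:29.
But the QC check is also said to start at 12:49 — a 20-minute conflict.

No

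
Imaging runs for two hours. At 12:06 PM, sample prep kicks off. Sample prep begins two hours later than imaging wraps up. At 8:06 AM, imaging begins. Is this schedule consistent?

Yes

Imaging ends at 8:06 AM + 120 min = 10:06 AM.
Sample prep starts at 10:06 AM + 120 min = 12:06 PM.
That matches the stated 12:06 PM, so the schedule is consistent.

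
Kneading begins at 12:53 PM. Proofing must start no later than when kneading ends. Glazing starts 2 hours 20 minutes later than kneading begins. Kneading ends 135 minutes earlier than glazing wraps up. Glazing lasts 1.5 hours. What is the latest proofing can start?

2:28 PM

Glazing starts at 12:53 PM + 140 min = 3:13 PM.
Glazing ends at 3:13 PM + 90 min = 4:43 PM.
Kneading ends at 4:43 PM − 135 min = 2:28 PM.
Proofing is bounded by kneading, so the latest it can start is 2:28 PM.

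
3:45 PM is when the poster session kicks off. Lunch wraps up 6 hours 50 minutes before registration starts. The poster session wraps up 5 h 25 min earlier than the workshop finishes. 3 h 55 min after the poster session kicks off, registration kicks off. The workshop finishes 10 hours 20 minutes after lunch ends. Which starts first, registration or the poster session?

the poster session

Registration starts at 3:45 PM + 235 min = 7:40 PM.
Registration starts at 7:40 PM and the poster session starts at 3:45 PM, so the poster session is first.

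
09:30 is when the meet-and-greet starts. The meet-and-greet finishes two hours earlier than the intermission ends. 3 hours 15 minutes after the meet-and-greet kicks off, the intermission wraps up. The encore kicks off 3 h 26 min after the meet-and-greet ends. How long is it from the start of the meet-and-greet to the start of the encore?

The intermission ends at 09:30 + 195 min = 12:45.
The meet-and-greet ends at 12:45 − 120 min = 10:45.
The encore starts at 10:45 + 206 min = 14:11.
From 09:30 to 14:11 is 281 minutes.

281 minutes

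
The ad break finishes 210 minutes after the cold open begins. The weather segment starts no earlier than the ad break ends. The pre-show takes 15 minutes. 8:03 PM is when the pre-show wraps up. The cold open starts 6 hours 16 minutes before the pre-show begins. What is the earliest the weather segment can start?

The pre-show starts at 8:03 PM − 15 min = 7:48 PM.
The cold open starts at 7:48 PM − 376 min = 1:32 PM.
The ad break ends at 1:32 PM + 210 min = 5:02 PM.
The weather segment is bounded by the ad break, so the earliest it can start is 5:02 PM.

5:02 PM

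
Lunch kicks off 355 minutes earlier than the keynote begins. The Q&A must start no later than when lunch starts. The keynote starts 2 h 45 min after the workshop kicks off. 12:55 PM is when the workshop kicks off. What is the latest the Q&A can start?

The keynote starts at 12:55 PM + 165 min = 3:40 PM.
Lunch starts at 3:40 PM − 355 min = 9:45 AM.
The Q&A is bounded by lunch, so the latest it can start is 9:45 AM.

9:45 AM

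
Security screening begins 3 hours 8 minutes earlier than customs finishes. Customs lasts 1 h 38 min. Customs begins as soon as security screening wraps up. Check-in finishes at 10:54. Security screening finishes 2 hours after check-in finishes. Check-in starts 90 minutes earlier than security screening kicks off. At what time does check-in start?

09:54

Security screening ends at 10:54 + 120 min = 12:54.
So customs starts at 12:54.
Customs ends at 12:54 + 98 min = 14:32.
Security screening starts at 14:32 − 188 min = 11:24.
Check-in starts at 11:24 − 90 min = 09:54.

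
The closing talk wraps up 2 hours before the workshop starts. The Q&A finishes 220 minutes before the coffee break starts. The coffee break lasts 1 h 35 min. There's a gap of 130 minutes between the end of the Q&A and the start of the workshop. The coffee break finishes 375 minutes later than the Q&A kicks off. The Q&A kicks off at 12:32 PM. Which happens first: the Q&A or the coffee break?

the Q&A

The coffee break ends at 12:32 PM + 375 min = 6:47 PM.
The coffee break starts at 6:47 PM − 95 min = 5:12 PM.
The Q&A starts at 12:32 PM and the coffee break starts at 5:12 PM, so the Q&A is first.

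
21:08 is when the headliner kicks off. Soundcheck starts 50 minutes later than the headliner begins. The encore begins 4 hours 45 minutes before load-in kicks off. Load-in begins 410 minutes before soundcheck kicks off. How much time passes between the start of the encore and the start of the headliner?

10 h 45 min

Soundcheck starts at 21:08 + 50 min = 21:58.
Load-in starts at 21:58 − 410 min = 15:08.
The encore starts at 15:08 − 285 min = 10:23.
From 10:23 to 21:08 is 10 h 45 min.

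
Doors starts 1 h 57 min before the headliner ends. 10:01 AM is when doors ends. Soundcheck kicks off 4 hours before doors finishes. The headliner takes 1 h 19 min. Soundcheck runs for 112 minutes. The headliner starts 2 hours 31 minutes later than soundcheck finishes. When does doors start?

Soundcheck starts at 10:01 AM − 240 min = 6:01 AM.
Soundcheck ends at 6:01 AM + 112 min = 7:53 AM.
The headliner starts at 7:53 AM + 151 min = 10:24 AM.
The headliner ends at 10:24 AM + 79 min = 11:43 AM.
Doors starts at 11:43 AM − 117 min = 9:46 AM.

9:46 AM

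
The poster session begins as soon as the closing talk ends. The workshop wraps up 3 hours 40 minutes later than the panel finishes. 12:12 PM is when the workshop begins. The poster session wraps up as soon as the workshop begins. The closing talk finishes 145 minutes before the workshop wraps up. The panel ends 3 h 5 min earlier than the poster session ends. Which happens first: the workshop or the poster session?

the poster session

The poster session ends at 12:12 PM.
The panel ends at 12:12 PM − 185 min = 9:07 AM.
The workshop ends at 9:07 AM + 220 min = 12:47 PM.
The closing talk ends at 12:47 PM − 145 min = 10:22 AM.
So the poster session starts at 10:22 AM.
The workshop starts at 12:12 PM and the poster session starts at 10:22 AM, so the poster session is first.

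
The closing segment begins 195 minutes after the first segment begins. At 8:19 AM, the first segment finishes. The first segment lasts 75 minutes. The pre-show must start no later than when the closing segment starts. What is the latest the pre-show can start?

The first segment starts at 8:19 AM − 75 min = 7:04 AM.
The closing segment starts at 7:04 AM + 195 min = 10:19 AM.
The pre-show is bounded by the closing segment, so the latest it can start is 10:19 AM.

10:19 AM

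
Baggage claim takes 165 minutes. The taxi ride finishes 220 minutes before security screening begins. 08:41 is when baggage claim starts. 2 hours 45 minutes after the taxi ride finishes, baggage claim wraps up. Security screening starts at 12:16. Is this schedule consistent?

The taxi ride ends at 12:16 − 220 min = 08:36.
Baggage claim ends at 08:36 + 165 min = 11:21.
Baggage claim starts at 11:21 − 165 min = 08:36.
But baggage claim is also said to start at 08:41 — a 5-minute conflict.

No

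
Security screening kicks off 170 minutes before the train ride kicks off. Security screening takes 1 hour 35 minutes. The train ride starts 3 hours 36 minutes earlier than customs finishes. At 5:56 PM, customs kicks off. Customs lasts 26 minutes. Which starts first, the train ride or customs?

Customs ends at 5:56 PM + 26 min = 6:22 PM.
The train ride starts at 6:22 PM − 216 min = 2:46 PM.
The train ride starts at 2:46 PM and customs starts at 5:56 PM, so the train ride is first.

the train ride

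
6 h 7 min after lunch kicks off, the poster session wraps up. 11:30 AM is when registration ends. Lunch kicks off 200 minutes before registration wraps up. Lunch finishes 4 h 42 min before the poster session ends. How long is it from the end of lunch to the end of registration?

Lunch starts at 11:30 AM − 200 min = 8:10 AM.
The poster session ends at 8:10 AM + 367 min = 2:17 PM.
Lunch ends at 2:17 PM − 282 min = 9:35 AM.
From 9:35 AM to 11:30 AM is 1 hour 55 minutes.

1 hour 55 minutes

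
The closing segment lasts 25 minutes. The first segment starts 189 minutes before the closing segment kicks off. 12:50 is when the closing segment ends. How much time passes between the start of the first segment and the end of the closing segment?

214 minutes

The closing segment starts at 12:50 − 25 min = 12:25.
The first segment starts at 12:25 − 189 min = 09:16.
From 09:16 to 12:50 is 214 minutes.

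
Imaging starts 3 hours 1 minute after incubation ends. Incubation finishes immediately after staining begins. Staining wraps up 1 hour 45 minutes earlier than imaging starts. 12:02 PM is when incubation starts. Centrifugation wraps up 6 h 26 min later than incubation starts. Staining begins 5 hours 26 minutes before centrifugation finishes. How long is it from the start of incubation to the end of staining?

136 minutes

Centrifugation ends at 12:02 PM + 386 min = 6:28 PM.
Staining starts at 6:28 PM − 326 min = 1:02 PM.
So incubation ends at 1:02 PM.
Imaging starts at 1:02 PM + 181 min = 4:03 PM.
Staining ends at 4:03 PM − 105 min = 2:18 PM.
From 12:02 PM to 2:18 PM is 136 minutes.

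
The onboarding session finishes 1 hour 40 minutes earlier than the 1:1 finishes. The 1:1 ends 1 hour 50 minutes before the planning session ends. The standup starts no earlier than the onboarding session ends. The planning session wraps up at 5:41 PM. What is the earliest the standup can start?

The 1:1 ends at 5:41 PM − 110 min = 3:51 PM.
The onboarding session ends at 3:51 PM − 100 min = 2:11 PM.
The standup is bounded by the onboarding session, so the earliest it can start is 2:11 PM.

2:11 PM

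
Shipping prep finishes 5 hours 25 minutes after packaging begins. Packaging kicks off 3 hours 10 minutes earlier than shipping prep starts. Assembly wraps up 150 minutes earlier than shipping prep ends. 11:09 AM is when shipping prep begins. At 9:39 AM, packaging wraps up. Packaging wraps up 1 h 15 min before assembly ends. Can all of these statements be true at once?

Packaging starts at 11:09 AM − 190 min = 7:59 AM.
Shipping prep ends at 7:59 AM + 325 min = 1:24 PM.
Assembly ends at 1:24 PM − 150 min = 10:54 AM.
Packaging ends at 10:54 AM − 75 min = 9:39 AM.
That matches the stated 9:39 AM, so the schedule is consistent.

Yes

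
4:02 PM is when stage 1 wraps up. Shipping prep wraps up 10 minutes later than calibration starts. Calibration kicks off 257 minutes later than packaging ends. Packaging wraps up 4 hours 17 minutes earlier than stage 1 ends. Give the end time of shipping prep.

Packaging ends at 4:02 PM − 257 min = 11:45 AM.
Calibration starts at 11:45 AM + 257 min = 4:02 PM.
Shipping prep ends at 4:02 PM + 10 min = 4:12 PM.

4:12 PM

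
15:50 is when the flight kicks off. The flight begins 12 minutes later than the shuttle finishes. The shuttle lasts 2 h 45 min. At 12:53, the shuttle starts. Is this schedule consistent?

The shuttle ends at 12:53 + 165 min = 15:38.
The flight starts at 15:38 + 12 min = 15:50.
That matches the stated 15:50, so the schedule is consistent.

Yes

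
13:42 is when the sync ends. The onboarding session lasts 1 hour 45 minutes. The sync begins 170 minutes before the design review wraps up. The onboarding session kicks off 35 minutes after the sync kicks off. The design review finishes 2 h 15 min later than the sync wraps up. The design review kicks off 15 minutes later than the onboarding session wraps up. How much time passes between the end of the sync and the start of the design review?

The design review ends at 13:42 + 135 min = 15:57.
The sync starts at 15:57 − 170 min = 13:07.
The onboarding session starts at 13:07 + 35 min = 13:42.
The onboarding session ends at 13:42 + 105 min = 15:27.
The design review starts at 15:27 + 15 min = 15:42.
From 13:42 to 15:42 is 2 hours.

2 hours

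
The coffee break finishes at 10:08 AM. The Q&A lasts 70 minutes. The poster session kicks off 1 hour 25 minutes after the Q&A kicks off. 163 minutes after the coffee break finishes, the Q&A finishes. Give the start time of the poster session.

The Q&A ends at 10:08 AM + 163 min = 12:51 PM.
The Q&A starts at 12:51 PM − 70 min = 11:41 AM.
The poster session starts at 11:41 AM + 85 min = 1:06 PM.

1:06 PM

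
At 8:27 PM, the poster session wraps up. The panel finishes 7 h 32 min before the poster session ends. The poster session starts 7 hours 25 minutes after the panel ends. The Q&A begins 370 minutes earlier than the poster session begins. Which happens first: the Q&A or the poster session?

The panel ends at 8:27 PM − 452 min = 12:55 PM.
The poster session starts at 12:55 PM + 445 min = 8:20 PM.
The Q&A starts at 8:20 PM − 370 min = 2:10 PM.
The Q&A starts at 2:10 PM and the poster session starts at 8:20 PM, so the Q&A is first.

the Q&A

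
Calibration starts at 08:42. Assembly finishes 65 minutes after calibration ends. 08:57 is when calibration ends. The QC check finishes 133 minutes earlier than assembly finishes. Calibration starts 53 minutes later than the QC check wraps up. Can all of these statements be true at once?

Assembly ends at 08:57 + 65 min = 10:02.
The QC check ends at 10:02 − 133 min = 07:49.
Calibration starts at 07:49 + 53 min = 08:42.
That matches the stated 08:42, so the schedule is consistent.

Yes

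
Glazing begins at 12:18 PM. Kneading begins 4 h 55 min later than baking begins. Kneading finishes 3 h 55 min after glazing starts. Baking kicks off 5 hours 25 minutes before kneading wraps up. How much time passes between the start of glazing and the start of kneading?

205 minutes

Kneading ends at 12:18 PM + 235 min = 4:13 PM.
Baking starts at 4:13 PM − 325 min = 10:48 AM.
Kneading starts at 10:48 AM + 295 min = 3:43 PM.
From 12:18 PM to 3:43 PM is 205 minutes.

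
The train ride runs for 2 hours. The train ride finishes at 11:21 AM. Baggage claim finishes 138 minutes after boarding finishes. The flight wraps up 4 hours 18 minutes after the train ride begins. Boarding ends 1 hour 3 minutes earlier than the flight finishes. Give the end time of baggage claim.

The train ride starts at 11:21 AM − 120 min = 9:21 AM.
The flight ends at 9:21 AM + 258 min = 1:39 PM.
Boarding ends at 1:39 PM − 63 min = 12:36 PM.
Baggage claim ends at 12:36 PM + 138 min = 2:54 PM.

2:54 PM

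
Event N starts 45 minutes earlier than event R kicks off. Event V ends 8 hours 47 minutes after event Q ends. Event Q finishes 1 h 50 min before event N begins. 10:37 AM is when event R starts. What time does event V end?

4:49 PM

Event N starts at 10:37 AM − 45 min = 9:52 AM.
Event Q ends at 9:52 AM − 110 min = 8:02 AM.
Event V ends at 8:02 AM + 527 min = 4:49 PM.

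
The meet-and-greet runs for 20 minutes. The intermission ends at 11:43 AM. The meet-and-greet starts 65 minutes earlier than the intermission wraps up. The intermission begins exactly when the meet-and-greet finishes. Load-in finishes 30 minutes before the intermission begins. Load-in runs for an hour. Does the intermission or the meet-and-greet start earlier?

The meet-and-greet starts at 11:43 AM − 65 min = 10:38 AM.
The meet-and-greet ends at 10:38 AM + 20 min = 10:58 AM.
So the intermission starts at 10:58 AM.
The intermission starts at 10:58 AM and the meet-and-greet starts at 10:38 AM, so the meet-and-greet is first.

the meet-and-greet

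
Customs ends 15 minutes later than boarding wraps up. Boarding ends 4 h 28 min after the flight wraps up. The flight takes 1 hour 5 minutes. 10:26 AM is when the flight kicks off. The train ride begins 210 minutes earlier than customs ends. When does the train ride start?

12:44 PM

The flight ends at 10:26 AM + 65 min = 11:31 AM.
Boarding ends at 11:31 AM + 268 min = 3:59 PM.
Customs ends at 3:59 PM + 15 min = 4:14 PM.
The train ride starts at 4:14 PM − 210 min = 12:44 PM.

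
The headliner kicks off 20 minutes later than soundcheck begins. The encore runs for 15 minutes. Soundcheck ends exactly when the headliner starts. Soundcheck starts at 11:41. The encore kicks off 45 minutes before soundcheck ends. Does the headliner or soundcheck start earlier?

The headliner starts at 11:41 + 20 min = 12:01.
The headliner starts at 12:01 and soundcheck starts at 11:41, so soundcheck is first.

soundcheck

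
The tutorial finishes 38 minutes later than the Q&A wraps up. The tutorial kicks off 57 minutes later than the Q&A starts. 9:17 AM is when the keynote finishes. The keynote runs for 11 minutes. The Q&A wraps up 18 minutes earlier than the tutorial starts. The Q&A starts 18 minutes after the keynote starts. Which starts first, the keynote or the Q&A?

the keynote

The keynote starts at 9:17 AM − 11 min = 9:06 AM.
The Q&A starts at 9:06 AM + 18 min = 9:24 AM.
The keynote starts at 9:06 AM and the Q&A starts at 9:24 AM, so the keynote is first.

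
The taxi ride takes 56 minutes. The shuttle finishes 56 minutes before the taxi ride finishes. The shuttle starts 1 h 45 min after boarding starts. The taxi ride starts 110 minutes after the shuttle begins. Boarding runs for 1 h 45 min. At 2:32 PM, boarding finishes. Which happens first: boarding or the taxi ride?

boarding

Boarding starts at 2:32 PM − 105 min = 12:47 PM.
The shuttle starts at 12:47 PM + 105 min = 2:32 PM.
The taxi ride starts at 2:32 PM + 110 min = 4:22 PM.
Boarding starts at 12:47 PM and the taxi ride starts at 4:22 PM, so boarding is first.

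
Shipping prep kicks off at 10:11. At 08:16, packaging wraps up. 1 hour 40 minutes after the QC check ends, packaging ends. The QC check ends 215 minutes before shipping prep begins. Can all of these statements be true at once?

The QC check ends at 10:11 − 215 min = 06:36.
Packaging ends at 06:36 + 100 min = 08:16.
That matches the stated 08:16, so the schedule is consistent.

Yes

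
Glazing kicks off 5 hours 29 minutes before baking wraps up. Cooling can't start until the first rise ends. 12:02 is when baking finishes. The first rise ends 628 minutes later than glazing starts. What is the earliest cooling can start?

Glazing starts at 12:02 − 329 min = 06:33.
The first rise ends at 06:33 + 628 min = 17:01.
Cooling is bounded by the first rise, so the earliest it can start is 17:01.

17:01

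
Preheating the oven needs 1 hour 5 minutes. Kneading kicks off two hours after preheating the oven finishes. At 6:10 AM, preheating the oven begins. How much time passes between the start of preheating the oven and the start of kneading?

3 h 5 min

Preheating the oven ends at 6:10 AM + 65 min = 7:15 AM.
Kneading starts at 7:15 AM + 120 min = 9:15 AM.
From 6:10 AM to 9:15 AM is 3 h 5 min.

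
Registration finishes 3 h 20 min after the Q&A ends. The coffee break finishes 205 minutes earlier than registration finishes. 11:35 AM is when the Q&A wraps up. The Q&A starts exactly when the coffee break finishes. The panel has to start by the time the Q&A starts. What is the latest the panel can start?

11:30 AM

Registration ends at 11:35 AM + 200 min = 2:55 PM.
The coffee break ends at 2:55 PM − 205 min = 11:30 AM.
So the Q&A starts at 11:30 AM.
The panel is bounded by the Q&A, so the latest it can start is 11:30 AM.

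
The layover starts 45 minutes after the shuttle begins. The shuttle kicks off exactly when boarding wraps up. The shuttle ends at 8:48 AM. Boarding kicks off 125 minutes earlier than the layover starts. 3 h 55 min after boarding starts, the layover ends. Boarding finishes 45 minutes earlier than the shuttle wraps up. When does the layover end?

10:38 AM

Boarding ends at 8:48 AM − 45 min = 8:03 AM.
So the shuttle starts at 8:03 AM.
The layover starts at 8:03 AM + 45 min = 8:48 AM.
Boarding starts at 8:48 AM − 125 min = 6:43 AM.
The layover ends at 6:43 AM + 235 min = 10:38 AM.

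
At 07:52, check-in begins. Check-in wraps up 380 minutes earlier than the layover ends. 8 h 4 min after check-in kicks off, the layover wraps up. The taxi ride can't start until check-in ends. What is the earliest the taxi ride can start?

09:36

The layover ends at 07:52 + 484 min = 15:56.
Check-in ends at 15:56 − 380 min = 09:36.
The taxi ride is bounded by check-in, so the earliest it can start is 09:36.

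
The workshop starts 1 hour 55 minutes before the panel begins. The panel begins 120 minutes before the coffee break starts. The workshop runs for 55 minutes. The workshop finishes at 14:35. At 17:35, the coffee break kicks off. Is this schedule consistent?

Yes

The panel starts at 17:35 − 120 min = 15:35.
The workshop starts at 15:35 − 115 min = 13:40.
The workshop ends at 13:40 + 55 min = 14:35.
That matches the stated 14:35, so the schedule is consistent.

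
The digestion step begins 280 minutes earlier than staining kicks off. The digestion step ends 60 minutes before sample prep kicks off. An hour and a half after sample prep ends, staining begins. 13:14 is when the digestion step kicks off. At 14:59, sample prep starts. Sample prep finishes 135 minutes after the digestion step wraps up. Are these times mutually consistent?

No

The digestion step ends at 14:59 − 60 min = 13:59.
Sample prep ends at 13:59 + 135 min = 16:14.
Staining starts at 16:14 + 90 min = 17:44.
The digestion step starts at 17:44 − 280 min = 13:04.
But the digestion step is also said to start at 13:14 — a 10-minute conflict.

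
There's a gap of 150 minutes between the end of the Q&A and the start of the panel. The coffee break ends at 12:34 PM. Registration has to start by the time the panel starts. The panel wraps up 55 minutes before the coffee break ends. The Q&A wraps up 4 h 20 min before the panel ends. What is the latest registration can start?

The panel ends at 12:34 PM − 55 min = 11:39 AM.
The Q&A ends at 11:39 AM − 260 min = 7:19 AM.
The panel starts at 7:19 AM + 150 min = 9:49 AM.
Registration is bounded by the panel, so the latest it can start is 9:49 AM.

9:49 AM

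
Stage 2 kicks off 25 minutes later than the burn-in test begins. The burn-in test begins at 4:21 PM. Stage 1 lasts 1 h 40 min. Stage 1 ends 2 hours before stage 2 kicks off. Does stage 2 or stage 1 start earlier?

stage 1

Stage 2 starts at 4:21 PM + 25 min = 4:46 PM.
Stage 1 ends at 4:46 PM − 120 min = 2:46 PM.
Stage 1 starts at 2:46 PM − 100 min = 1:06 PM.
Stage 2 starts at 4:46 PM and stage 1 starts at 1:06 PM, so stage 1 is first.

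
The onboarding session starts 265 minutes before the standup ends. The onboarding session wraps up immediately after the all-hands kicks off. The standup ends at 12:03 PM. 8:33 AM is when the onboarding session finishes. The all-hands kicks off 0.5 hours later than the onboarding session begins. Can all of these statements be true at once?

The onboarding session starts at 12:03 PM − 265 min = 7:38 AM.
The all-hands starts at 7:38 AM + 30 min = 8:08 AM.
So the onboarding session ends at 8:08 AM.
But the onboarding session is also said to end at 8:33 AM — a 25-minute conflict.

No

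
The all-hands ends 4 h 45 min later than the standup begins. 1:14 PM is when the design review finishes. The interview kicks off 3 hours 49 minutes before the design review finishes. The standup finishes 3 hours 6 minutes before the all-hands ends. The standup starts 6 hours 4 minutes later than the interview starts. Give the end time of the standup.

The interview starts at 1:14 PM − 229 min = 9:25 AM.
The standup starts at 9:25 AM + 364 min = 3:29 PM.
The all-hands ends at 3:29 PM + 285 min = 8:14 PM.
The standup ends at 8:14 PM − 186 min = 5:08 PM.

5:08 PM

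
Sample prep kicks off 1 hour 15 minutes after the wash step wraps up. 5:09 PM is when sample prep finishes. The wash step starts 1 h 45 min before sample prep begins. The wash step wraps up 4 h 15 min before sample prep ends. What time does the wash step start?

12:24 PM

The wash step ends at 5:09 PM − 255 min = 12:54 PM.
Sample prep starts at 12:54 PM + 75 min = 2:09 PM.
The wash step starts at 2:09 PM − 105 min = 12:24 PM.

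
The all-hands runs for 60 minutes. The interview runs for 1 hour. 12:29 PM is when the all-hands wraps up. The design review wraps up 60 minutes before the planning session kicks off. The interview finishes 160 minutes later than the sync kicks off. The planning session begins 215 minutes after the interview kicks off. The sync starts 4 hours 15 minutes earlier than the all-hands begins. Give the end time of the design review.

11:29 AM

The all-hands starts at 12:29 PM − 60 min = 11:29 AM.
The sync starts at 11:29 AM − 255 min = 7:14 AM.
The interview ends at 7:14 AM + 160 min = 9:54 AM.
The interview starts at 9:54 AM − 60 min = 8:54 AM.
The planning session starts at 8:54 AM + 215 min = 12:29 PM.
The design review ends at 12:29 PM − 60 min = 11:29 AM.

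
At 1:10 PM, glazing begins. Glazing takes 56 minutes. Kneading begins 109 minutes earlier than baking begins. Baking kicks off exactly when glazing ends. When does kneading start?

Glazing ends at 1:10 PM + 56 min = 2:06 PM.
So baking starts at 2:06 PM.
Kneading starts at 2:06 PM − 109 min = 12:17 PM.

12:17 PM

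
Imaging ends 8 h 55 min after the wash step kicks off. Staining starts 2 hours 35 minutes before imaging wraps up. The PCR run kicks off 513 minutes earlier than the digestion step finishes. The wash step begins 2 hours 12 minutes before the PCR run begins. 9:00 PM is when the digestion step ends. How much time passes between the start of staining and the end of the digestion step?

The PCR run starts at 9:00 PM − 513 min = 12:27 PM.
The wash step starts at 12:27 PM − 132 min = 10:15 AM.
Imaging ends at 10:15 AM + 535 min = 7:10 PM.
Staining starts at 7:10 PM − 155 min = 4:35 PM.
From 4:35 PM to 9:00 PM is 4 h 25 min.

4 h 25 min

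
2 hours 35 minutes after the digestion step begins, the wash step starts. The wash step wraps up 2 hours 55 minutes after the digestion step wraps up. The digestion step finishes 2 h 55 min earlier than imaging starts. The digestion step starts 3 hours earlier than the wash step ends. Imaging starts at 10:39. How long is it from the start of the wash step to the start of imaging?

The digestion step ends at 10:39 − 175 min = 07:44.
The wash step ends at 07:44 + 175 min = 10:39.
The digestion step starts at 10:39 − 180 min = 07:39.
The wash step starts at 07:39 + 155 min = 10:14.
From 10:14 to 10:39 is 25 minutes.

25 minutes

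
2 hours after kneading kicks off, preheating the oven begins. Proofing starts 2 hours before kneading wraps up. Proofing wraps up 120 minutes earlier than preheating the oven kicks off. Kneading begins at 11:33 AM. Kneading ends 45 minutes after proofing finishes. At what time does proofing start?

Preheating the oven starts at 11:33 AM + 120 min = 1:33 PM.
Proofing ends at 1:33 PM − 120 min = 11:33 AM.
Kneading ends at 11:33 AM + 45 min = 12:18 PM.
Proofing starts at 12:18 PM − 120 min = 10:18 AM.

10:18 AM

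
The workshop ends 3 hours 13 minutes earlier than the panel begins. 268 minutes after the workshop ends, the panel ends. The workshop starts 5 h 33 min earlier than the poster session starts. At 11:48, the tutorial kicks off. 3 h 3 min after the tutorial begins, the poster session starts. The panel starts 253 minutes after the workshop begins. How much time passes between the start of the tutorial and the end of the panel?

2 h 58 min

The poster session starts at 11:48 + 183 min = 14:51.
The workshop starts at 14:51 − 333 min = 09:18.
The panel starts at 09:18 + 253 min = 13:31.
The workshop ends at 13:31 − 193 min = 10:18.
The panel ends at 10:18 + 268 min = 14:46.
From 11:48 to 14:46 is 2 h 58 min.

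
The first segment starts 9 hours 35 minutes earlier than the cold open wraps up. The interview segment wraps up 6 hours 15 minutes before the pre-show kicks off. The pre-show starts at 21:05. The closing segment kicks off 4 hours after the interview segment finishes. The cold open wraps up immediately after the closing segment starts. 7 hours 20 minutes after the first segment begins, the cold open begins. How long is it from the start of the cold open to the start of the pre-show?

4 hours 30 minutes

The interview segment ends at 21:05 − 375 min = 14:50.
The closing segment starts at 14:50 + 240 min = 18:50.
So the cold open ends at 18:50.
The first segment starts at 18:50 − 575 min = 09:15.
The cold open starts at 09:15 + 440 min = 16:35.
From 16:35 to 21:05 is 4 hours 30 minutes.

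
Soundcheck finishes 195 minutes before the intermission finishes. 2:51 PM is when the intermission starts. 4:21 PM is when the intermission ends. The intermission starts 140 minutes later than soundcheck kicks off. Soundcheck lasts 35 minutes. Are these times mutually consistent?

Yes

Soundcheck ends at 4:21 PM − 195 min = 1:06 PM.
Soundcheck starts at 1:06 PM − 35 min = 12:31 PM.
The intermission starts at 12:31 PM + 140 min = 2:51 PM.
That matches the stated 2:51 PM, so the schedule is consistent.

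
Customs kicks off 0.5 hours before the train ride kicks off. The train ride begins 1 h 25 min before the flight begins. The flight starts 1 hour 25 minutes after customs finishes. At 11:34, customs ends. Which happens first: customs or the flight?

The flight starts at 11:34 + 85 min = 12:59.
The train ride starts at 12:59 − 85 min = 11:34.
Customs starts at 11:34 − 30 min = 11:04.
Customs starts at 11:04 and the flight starts at 12:59, so customs is first.

customs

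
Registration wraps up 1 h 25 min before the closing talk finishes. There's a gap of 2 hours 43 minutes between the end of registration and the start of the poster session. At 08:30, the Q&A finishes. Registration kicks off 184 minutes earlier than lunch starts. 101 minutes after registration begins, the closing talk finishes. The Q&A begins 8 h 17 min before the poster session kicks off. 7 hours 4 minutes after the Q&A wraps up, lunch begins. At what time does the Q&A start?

Lunch starts at 08:30 + 424 min = 15:34.
Registration starts at 15:34 − 184 min = 12:30.
The closing talk ends at 12:30 + 101 min = 14:11.
Registration ends at 14:11 − 85 min = 12:46.
The poster session starts at 12:46 + 163 min = 15:29.
The Q&A starts at 15:29 − 497 min = 07:12.

07:12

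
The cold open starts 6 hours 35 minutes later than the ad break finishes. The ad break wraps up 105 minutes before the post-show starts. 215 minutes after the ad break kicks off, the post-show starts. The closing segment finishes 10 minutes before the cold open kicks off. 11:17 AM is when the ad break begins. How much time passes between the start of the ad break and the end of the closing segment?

The post-show starts at 11:17 AM + 215 min = 2:52 PM.
The ad break ends at 2:52 PM − 105 min = 1:07 PM.
The cold open starts at 1:07 PM + 395 min = 7:42 PM.
The closing segment ends at 7:42 PM − 10 min = 7:32 PM.
From 11:17 AM to 7:32 PM is 495 minutes.

495 minutes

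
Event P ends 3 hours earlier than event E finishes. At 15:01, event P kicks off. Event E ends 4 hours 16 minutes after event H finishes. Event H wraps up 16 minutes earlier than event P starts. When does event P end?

16:01

Event H ends at 15:01 − 16 min = 14:45.
Event E ends at 14:45 + 256 min = 19:01.
Event P ends at 19:01 − 180 min = 16:01.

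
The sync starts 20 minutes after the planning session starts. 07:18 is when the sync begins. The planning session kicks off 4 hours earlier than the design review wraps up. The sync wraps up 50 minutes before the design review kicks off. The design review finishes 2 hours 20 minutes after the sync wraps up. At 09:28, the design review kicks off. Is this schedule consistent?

The sync ends at 09:28 − 50 min = 08:38.
The design review ends at 08:38 + 140 min = 10:58.
The planning session starts at 10:58 − 240 min = 06:58.
The sync starts at 06:58 + 20 min = 07:18.
That matches the stated 07:18, so the schedule is consistent.

Yes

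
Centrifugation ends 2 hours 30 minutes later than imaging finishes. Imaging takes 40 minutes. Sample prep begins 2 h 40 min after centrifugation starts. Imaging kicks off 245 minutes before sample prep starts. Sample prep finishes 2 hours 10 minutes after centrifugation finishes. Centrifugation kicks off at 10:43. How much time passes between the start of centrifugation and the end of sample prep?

Sample prep starts at 10:43 + 160 min = 13:23.
Imaging starts at 13:23 − 245 min = 09:18.
Imaging ends at 09:18 + 40 min = 09:58.
Centrifugation ends at 09:58 + 150 min = 12:28.
Sample prep ends at 12:28 + 130 min = 14:38.
From 10:43 to 14:38 is 235 minutes.

235 minutes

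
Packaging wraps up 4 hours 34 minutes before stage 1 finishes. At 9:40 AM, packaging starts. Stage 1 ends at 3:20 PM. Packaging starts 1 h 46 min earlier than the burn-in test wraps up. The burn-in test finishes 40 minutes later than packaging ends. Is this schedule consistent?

Packaging ends at 3:20 PM − 274 min = 10:46 AM.
The burn-in test ends at 10:46 AM + 40 min = 11:26 AM.
Packaging starts at 11:26 AM − 106 min = 9:40 AM.
That matches the stated 9:40 AM, so the schedule is consistent.

Yes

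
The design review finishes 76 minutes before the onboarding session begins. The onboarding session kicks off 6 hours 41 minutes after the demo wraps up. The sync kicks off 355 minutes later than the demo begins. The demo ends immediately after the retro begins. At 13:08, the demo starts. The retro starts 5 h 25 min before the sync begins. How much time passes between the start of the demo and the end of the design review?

The sync starts at 13:08 + 355 min = 19:03.
The retro starts at 19:03 − 325 min = 13:38.
So the demo ends at 13:38.
The onboarding session starts at 13:38 + 401 min = 20:19.
The design review ends at 20:19 − 76 min = 19:03.
From 13:08 to 19:03 is 5 hours 55 minutes.

5 hours 55 minutes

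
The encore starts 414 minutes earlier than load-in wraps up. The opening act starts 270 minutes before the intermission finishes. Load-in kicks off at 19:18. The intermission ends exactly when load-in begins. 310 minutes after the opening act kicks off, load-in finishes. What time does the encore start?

13:04

The intermission ends at 19:18.
The opening act starts at 19:18 − 270 min = 14:48.
Load-in ends at 14:48 + 310 min = 19:58.
The encore starts at 19:58 − 414 min = 13:04.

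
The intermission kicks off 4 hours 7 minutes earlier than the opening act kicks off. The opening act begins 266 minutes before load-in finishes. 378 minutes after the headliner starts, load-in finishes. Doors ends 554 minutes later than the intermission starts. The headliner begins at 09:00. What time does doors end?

15:59

Load-in ends at 09:00 + 378 min = 15:18.
The opening act starts at 15:18 − 266 min = 10:52.
The intermission starts at 10:52 − 247 min = 06:45.
Doors ends at 06:45 + 554 min = 15:59.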